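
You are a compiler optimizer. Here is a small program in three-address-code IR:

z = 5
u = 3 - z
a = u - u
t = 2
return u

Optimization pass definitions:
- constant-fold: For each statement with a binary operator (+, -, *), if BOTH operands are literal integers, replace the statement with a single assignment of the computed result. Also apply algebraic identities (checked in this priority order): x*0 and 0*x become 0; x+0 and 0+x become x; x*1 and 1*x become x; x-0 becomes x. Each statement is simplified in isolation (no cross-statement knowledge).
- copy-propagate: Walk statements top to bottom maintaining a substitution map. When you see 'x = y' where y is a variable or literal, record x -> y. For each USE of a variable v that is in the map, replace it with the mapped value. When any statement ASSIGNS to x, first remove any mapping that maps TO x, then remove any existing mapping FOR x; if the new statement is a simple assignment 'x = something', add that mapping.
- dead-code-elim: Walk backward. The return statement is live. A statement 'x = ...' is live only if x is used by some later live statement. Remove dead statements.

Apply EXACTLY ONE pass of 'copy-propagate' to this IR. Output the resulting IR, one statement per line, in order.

Answer: z = 5
u = 3 - 5
a = u - u
t = 2
return u

Derivation:
Applying copy-propagate statement-by-statement:
  [1] z = 5  (unchanged)
  [2] u = 3 - z  -> u = 3 - 5
  [3] a = u - u  (unchanged)
  [4] t = 2  (unchanged)
  [5] return u  (unchanged)
Result (5 stmts):
  z = 5
  u = 3 - 5
  a = u - u
  t = 2
  return u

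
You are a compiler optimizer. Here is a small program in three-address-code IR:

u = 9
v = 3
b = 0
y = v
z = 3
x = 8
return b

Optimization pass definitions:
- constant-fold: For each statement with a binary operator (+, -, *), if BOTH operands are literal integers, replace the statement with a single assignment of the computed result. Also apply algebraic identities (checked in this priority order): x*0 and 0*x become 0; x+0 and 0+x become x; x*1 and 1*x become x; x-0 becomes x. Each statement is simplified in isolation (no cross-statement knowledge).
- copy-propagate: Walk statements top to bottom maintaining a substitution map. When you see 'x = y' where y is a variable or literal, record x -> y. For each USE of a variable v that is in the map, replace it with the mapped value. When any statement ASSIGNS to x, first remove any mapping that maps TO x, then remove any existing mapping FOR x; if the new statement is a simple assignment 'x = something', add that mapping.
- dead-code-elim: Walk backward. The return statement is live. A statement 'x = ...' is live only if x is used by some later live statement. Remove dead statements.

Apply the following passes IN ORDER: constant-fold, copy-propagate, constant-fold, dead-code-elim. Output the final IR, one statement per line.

Initial IR:
  u = 9
  v = 3
  b = 0
  y = v
  z = 3
  x = 8
  return b
After constant-fold (7 stmts):
  u = 9
  v = 3
  b = 0
  y = v
  z = 3
  x = 8
  return b
After copy-propagate (7 stmts):
  u = 9
  v = 3
  b = 0
  y = 3
  z = 3
  x = 8
  return 0
After constant-fold (7 stmts):
  u = 9
  v = 3
  b = 0
  y = 3
  z = 3
  x = 8
  return 0
After dead-code-elim (1 stmts):
  return 0

Answer: return 0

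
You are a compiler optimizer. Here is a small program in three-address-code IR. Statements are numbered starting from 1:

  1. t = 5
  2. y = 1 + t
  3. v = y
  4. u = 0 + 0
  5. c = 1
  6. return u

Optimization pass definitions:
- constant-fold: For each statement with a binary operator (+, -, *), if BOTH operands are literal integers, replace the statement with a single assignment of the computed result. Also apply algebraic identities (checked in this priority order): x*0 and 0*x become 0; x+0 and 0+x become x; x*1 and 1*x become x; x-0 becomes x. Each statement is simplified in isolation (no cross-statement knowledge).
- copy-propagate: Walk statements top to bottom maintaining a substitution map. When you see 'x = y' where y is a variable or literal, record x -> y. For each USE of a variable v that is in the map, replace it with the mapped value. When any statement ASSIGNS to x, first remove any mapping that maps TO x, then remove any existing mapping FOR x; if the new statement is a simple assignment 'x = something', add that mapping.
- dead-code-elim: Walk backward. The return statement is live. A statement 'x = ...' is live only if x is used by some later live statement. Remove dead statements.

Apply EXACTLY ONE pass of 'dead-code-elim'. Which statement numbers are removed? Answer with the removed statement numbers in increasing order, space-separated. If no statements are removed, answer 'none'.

Answer: 1 2 3 5

Derivation:
Backward liveness scan:
Stmt 1 't = 5': DEAD (t not in live set [])
Stmt 2 'y = 1 + t': DEAD (y not in live set [])
Stmt 3 'v = y': DEAD (v not in live set [])
Stmt 4 'u = 0 + 0': KEEP (u is live); live-in = []
Stmt 5 'c = 1': DEAD (c not in live set ['u'])
Stmt 6 'return u': KEEP (return); live-in = ['u']
Removed statement numbers: [1, 2, 3, 5]
Surviving IR:
  u = 0 + 0
  return u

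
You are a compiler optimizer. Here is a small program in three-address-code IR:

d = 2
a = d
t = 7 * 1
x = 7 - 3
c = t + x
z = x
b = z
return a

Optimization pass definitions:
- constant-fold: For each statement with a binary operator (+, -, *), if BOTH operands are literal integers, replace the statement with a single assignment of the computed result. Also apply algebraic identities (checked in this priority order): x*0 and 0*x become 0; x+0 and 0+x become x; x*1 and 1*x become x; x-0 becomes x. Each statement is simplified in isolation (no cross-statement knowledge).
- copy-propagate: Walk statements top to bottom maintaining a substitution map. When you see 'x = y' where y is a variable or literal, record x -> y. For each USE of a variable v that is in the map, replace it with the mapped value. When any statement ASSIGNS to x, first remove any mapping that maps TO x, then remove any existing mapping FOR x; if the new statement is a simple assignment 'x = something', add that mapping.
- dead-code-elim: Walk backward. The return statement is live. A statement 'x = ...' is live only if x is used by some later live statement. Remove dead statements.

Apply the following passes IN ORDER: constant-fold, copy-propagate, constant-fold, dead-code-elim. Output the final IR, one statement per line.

Initial IR:
  d = 2
  a = d
  t = 7 * 1
  x = 7 - 3
  c = t + x
  z = x
  b = z
  return a
After constant-fold (8 stmts):
  d = 2
  a = d
  t = 7
  x = 4
  c = t + x
  z = x
  b = z
  return a
After copy-propagate (8 stmts):
  d = 2
  a = 2
  t = 7
  x = 4
  c = 7 + 4
  z = 4
  b = 4
  return 2
After constant-fold (8 stmts):
  d = 2
  a = 2
  t = 7
  x = 4
  c = 11
  z = 4
  b = 4
  return 2
After dead-code-elim (1 stmts):
  return 2

Answer: return 2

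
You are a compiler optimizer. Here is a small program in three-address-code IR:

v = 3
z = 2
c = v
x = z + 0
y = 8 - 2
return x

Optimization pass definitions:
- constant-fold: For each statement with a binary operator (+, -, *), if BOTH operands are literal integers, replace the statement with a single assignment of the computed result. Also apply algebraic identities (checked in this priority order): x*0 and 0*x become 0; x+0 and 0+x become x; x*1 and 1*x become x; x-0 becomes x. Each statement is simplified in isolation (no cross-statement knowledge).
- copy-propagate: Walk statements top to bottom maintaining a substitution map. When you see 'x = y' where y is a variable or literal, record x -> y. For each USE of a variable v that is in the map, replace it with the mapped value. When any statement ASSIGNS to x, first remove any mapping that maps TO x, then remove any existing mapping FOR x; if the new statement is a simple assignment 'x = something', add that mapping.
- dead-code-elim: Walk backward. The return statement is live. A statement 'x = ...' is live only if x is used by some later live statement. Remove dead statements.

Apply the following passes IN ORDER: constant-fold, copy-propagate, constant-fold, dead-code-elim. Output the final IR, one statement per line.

Initial IR:
  v = 3
  z = 2
  c = v
  x = z + 0
  y = 8 - 2
  return x
After constant-fold (6 stmts):
  v = 3
  z = 2
  c = v
  x = z
  y = 6
  return x
After copy-propagate (6 stmts):
  v = 3
  z = 2
  c = 3
  x = 2
  y = 6
  return 2
After constant-fold (6 stmts):
  v = 3
  z = 2
  c = 3
  x = 2
  y = 6
  return 2
After dead-code-elim (1 stmts):
  return 2

Answer: return 2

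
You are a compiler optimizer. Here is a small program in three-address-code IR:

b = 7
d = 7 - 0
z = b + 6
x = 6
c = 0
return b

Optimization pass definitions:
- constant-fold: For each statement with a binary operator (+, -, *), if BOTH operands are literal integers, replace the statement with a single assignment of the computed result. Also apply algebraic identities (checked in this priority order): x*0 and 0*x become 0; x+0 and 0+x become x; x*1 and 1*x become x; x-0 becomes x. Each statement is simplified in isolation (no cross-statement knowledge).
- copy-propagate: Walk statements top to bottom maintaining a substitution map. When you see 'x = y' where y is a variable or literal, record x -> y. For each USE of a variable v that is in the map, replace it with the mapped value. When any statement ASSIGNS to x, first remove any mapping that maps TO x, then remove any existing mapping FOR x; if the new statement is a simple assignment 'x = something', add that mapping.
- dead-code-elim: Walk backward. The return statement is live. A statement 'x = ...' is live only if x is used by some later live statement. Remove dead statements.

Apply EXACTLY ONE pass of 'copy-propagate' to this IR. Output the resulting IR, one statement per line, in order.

Answer: b = 7
d = 7 - 0
z = 7 + 6
x = 6
c = 0
return 7

Derivation:
Applying copy-propagate statement-by-statement:
  [1] b = 7  (unchanged)
  [2] d = 7 - 0  (unchanged)
  [3] z = b + 6  -> z = 7 + 6
  [4] x = 6  (unchanged)
  [5] c = 0  (unchanged)
  [6] return b  -> return 7
Result (6 stmts):
  b = 7
  d = 7 - 0
  z = 7 + 6
  x = 6
  c = 0
  return 7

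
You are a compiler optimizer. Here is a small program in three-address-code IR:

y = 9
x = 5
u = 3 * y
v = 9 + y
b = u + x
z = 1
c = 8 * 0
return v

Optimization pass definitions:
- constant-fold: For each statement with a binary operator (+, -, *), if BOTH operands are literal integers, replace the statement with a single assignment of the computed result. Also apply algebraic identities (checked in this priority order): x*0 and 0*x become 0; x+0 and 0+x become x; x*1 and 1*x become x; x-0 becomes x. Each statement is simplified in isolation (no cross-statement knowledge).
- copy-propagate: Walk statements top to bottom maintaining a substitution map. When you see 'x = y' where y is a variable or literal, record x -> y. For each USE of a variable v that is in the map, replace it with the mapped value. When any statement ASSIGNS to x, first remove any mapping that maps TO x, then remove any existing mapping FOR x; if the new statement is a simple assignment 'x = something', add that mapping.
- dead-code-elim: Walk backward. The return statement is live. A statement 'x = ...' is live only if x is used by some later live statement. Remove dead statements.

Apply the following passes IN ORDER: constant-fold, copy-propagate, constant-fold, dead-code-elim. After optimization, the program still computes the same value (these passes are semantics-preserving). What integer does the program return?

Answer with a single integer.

Answer: 18

Derivation:
Initial IR:
  y = 9
  x = 5
  u = 3 * y
  v = 9 + y
  b = u + x
  z = 1
  c = 8 * 0
  return v
After constant-fold (8 stmts):
  y = 9
  x = 5
  u = 3 * y
  v = 9 + y
  b = u + x
  z = 1
  c = 0
  return v
After copy-propagate (8 stmts):
  y = 9
  x = 5
  u = 3 * 9
  v = 9 + 9
  b = u + 5
  z = 1
  c = 0
  return v
After constant-fold (8 stmts):
  y = 9
  x = 5
  u = 27
  v = 18
  b = u + 5
  z = 1
  c = 0
  return v
After dead-code-elim (2 stmts):
  v = 18
  return v
Evaluate:
  y = 9  =>  y = 9
  x = 5  =>  x = 5
  u = 3 * y  =>  u = 27
  v = 9 + y  =>  v = 18
  b = u + x  =>  b = 32
  z = 1  =>  z = 1
  c = 8 * 0  =>  c = 0
  return v = 18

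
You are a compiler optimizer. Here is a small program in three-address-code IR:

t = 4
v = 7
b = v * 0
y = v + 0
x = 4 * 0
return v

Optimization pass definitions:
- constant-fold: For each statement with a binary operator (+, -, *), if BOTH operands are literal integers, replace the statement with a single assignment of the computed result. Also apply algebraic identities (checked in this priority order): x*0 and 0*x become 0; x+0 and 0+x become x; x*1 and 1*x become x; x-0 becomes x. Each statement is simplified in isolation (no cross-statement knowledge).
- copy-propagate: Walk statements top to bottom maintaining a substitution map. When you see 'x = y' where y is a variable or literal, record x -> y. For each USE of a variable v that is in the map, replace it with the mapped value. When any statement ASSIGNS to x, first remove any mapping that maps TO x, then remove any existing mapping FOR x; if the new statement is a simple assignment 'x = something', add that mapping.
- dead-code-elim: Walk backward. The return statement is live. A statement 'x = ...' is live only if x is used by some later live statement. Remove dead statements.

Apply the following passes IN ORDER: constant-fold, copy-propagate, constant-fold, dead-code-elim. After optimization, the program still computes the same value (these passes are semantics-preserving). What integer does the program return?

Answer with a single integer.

Initial IR:
  t = 4
  v = 7
  b = v * 0
  y = v + 0
  x = 4 * 0
  return v
After constant-fold (6 stmts):
  t = 4
  v = 7
  b = 0
  y = v
  x = 0
  return v
After copy-propagate (6 stmts):
  t = 4
  v = 7
  b = 0
  y = 7
  x = 0
  return 7
After constant-fold (6 stmts):
  t = 4
  v = 7
  b = 0
  y = 7
  x = 0
  return 7
After dead-code-elim (1 stmts):
  return 7
Evaluate:
  t = 4  =>  t = 4
  v = 7  =>  v = 7
  b = v * 0  =>  b = 0
  y = v + 0  =>  y = 7
  x = 4 * 0  =>  x = 0
  return v = 7

Answer: 7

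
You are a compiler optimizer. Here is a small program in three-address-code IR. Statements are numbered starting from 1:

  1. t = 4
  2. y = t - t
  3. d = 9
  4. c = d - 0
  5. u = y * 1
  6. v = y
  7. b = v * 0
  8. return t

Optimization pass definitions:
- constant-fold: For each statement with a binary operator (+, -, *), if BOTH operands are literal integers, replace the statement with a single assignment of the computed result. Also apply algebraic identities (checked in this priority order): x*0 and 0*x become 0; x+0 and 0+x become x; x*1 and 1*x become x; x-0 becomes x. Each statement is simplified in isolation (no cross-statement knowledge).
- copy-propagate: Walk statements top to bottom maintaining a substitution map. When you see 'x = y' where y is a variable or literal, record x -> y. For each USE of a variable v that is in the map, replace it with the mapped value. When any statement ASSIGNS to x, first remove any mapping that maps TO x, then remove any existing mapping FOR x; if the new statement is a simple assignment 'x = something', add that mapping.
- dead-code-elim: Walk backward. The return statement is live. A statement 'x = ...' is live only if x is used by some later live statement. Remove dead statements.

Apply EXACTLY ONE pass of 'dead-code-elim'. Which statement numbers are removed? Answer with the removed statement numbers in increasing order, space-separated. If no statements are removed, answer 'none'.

Answer: 2 3 4 5 6 7

Derivation:
Backward liveness scan:
Stmt 1 't = 4': KEEP (t is live); live-in = []
Stmt 2 'y = t - t': DEAD (y not in live set ['t'])
Stmt 3 'd = 9': DEAD (d not in live set ['t'])
Stmt 4 'c = d - 0': DEAD (c not in live set ['t'])
Stmt 5 'u = y * 1': DEAD (u not in live set ['t'])
Stmt 6 'v = y': DEAD (v not in live set ['t'])
Stmt 7 'b = v * 0': DEAD (b not in live set ['t'])
Stmt 8 'return t': KEEP (return); live-in = ['t']
Removed statement numbers: [2, 3, 4, 5, 6, 7]
Surviving IR:
  t = 4
  return t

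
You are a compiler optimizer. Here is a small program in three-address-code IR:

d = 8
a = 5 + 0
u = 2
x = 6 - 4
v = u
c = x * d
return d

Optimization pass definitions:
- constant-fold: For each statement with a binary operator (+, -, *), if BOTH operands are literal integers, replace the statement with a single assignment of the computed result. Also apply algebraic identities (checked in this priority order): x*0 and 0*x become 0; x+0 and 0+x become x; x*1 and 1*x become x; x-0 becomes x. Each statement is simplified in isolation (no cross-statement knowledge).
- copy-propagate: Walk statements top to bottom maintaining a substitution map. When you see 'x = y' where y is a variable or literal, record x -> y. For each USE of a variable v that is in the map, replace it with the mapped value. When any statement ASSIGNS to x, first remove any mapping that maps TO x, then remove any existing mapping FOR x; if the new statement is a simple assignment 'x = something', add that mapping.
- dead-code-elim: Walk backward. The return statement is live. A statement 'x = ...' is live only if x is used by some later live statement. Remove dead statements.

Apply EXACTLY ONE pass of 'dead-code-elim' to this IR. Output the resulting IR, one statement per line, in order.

Answer: d = 8
return d

Derivation:
Applying dead-code-elim statement-by-statement:
  [7] return d  -> KEEP (return); live=['d']
  [6] c = x * d  -> DEAD (c not live)
  [5] v = u  -> DEAD (v not live)
  [4] x = 6 - 4  -> DEAD (x not live)
  [3] u = 2  -> DEAD (u not live)
  [2] a = 5 + 0  -> DEAD (a not live)
  [1] d = 8  -> KEEP; live=[]
Result (2 stmts):
  d = 8
  return d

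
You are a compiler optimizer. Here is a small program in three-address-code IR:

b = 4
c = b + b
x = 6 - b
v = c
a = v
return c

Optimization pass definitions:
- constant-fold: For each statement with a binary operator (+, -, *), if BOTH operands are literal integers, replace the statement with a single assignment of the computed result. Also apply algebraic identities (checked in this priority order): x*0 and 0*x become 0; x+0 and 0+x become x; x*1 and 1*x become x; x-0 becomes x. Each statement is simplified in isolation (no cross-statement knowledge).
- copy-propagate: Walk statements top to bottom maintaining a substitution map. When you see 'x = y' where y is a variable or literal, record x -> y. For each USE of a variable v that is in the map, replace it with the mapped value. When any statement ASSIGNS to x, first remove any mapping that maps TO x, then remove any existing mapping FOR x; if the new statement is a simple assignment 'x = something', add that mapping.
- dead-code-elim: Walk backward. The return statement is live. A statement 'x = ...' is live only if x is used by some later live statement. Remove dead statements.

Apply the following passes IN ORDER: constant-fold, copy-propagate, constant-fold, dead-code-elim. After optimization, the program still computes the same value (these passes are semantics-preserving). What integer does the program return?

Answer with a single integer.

Answer: 8

Derivation:
Initial IR:
  b = 4
  c = b + b
  x = 6 - b
  v = c
  a = v
  return c
After constant-fold (6 stmts):
  b = 4
  c = b + b
  x = 6 - b
  v = c
  a = v
  return c
After copy-propagate (6 stmts):
  b = 4
  c = 4 + 4
  x = 6 - 4
  v = c
  a = c
  return c
After constant-fold (6 stmts):
  b = 4
  c = 8
  x = 2
  v = c
  a = c
  return c
After dead-code-elim (2 stmts):
  c = 8
  return c
Evaluate:
  b = 4  =>  b = 4
  c = b + b  =>  c = 8
  x = 6 - b  =>  x = 2
  v = c  =>  v = 8
  a = v  =>  a = 8
  return c = 8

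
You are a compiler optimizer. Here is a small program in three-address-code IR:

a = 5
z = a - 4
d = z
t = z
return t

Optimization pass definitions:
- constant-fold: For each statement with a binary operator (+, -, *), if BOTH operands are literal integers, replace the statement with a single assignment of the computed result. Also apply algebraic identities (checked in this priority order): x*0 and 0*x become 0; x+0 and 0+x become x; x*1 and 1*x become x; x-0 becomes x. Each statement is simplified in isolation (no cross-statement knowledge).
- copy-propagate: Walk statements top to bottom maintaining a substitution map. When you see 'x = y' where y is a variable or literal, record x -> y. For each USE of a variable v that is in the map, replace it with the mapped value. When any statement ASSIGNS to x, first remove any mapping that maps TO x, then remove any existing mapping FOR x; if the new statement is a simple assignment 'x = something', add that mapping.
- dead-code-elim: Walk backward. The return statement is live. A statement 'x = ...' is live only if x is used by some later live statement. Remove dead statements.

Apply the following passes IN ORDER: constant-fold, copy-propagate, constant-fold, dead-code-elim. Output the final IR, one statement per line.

Initial IR:
  a = 5
  z = a - 4
  d = z
  t = z
  return t
After constant-fold (5 stmts):
  a = 5
  z = a - 4
  d = z
  t = z
  return t
After copy-propagate (5 stmts):
  a = 5
  z = 5 - 4
  d = z
  t = z
  return z
After constant-fold (5 stmts):
  a = 5
  z = 1
  d = z
  t = z
  return z
After dead-code-elim (2 stmts):
  z = 1
  return z

Answer: z = 1
return z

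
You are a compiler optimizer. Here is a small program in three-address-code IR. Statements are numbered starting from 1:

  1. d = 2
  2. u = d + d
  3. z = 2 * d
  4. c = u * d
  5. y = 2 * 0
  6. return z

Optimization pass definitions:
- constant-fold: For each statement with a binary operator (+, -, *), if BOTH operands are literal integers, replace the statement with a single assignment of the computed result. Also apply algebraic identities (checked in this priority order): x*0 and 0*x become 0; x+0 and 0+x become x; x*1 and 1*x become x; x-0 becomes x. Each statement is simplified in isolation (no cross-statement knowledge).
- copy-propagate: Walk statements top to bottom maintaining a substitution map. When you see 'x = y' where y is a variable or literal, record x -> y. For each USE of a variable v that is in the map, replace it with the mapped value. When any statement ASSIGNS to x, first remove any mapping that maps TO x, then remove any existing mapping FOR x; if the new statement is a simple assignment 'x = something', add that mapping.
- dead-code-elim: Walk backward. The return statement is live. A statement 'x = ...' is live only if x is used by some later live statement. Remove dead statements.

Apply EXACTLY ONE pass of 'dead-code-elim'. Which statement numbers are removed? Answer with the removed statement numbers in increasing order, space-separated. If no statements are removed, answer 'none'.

Backward liveness scan:
Stmt 1 'd = 2': KEEP (d is live); live-in = []
Stmt 2 'u = d + d': DEAD (u not in live set ['d'])
Stmt 3 'z = 2 * d': KEEP (z is live); live-in = ['d']
Stmt 4 'c = u * d': DEAD (c not in live set ['z'])
Stmt 5 'y = 2 * 0': DEAD (y not in live set ['z'])
Stmt 6 'return z': KEEP (return); live-in = ['z']
Removed statement numbers: [2, 4, 5]
Surviving IR:
  d = 2
  z = 2 * d
  return z

Answer: 2 4 5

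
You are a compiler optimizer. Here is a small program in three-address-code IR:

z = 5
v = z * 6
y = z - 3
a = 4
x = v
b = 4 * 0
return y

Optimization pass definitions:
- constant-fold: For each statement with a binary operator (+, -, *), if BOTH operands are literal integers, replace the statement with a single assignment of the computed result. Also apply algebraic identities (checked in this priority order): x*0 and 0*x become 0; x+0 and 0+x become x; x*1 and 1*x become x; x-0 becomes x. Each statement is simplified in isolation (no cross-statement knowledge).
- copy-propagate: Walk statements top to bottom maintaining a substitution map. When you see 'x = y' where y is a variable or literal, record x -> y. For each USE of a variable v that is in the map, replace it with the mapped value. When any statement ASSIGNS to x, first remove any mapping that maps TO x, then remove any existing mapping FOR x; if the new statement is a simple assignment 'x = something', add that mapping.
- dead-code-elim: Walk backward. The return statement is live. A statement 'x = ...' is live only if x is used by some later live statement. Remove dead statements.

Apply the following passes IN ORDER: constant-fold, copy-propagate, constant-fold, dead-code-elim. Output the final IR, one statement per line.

Initial IR:
  z = 5
  v = z * 6
  y = z - 3
  a = 4
  x = v
  b = 4 * 0
  return y
After constant-fold (7 stmts):
  z = 5
  v = z * 6
  y = z - 3
  a = 4
  x = v
  b = 0
  return y
After copy-propagate (7 stmts):
  z = 5
  v = 5 * 6
  y = 5 - 3
  a = 4
  x = v
  b = 0
  return y
After constant-fold (7 stmts):
  z = 5
  v = 30
  y = 2
  a = 4
  x = v
  b = 0
  return y
After dead-code-elim (2 stmts):
  y = 2
  return y

Answer: y = 2
return y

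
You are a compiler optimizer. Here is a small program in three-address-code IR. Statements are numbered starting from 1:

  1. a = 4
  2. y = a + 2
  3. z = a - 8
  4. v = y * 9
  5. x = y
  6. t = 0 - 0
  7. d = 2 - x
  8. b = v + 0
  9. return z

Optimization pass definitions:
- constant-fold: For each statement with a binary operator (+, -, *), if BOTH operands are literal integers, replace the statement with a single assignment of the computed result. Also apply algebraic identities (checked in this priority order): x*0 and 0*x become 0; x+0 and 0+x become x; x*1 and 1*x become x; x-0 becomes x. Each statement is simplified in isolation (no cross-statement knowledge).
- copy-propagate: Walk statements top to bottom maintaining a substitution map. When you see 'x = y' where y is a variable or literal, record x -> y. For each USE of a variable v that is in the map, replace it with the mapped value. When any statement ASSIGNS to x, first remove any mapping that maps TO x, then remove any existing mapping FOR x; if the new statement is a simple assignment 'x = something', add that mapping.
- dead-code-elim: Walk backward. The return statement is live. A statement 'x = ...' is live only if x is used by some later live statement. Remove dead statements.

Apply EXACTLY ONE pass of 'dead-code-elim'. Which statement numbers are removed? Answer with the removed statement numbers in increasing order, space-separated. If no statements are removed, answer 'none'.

Backward liveness scan:
Stmt 1 'a = 4': KEEP (a is live); live-in = []
Stmt 2 'y = a + 2': DEAD (y not in live set ['a'])
Stmt 3 'z = a - 8': KEEP (z is live); live-in = ['a']
Stmt 4 'v = y * 9': DEAD (v not in live set ['z'])
Stmt 5 'x = y': DEAD (x not in live set ['z'])
Stmt 6 't = 0 - 0': DEAD (t not in live set ['z'])
Stmt 7 'd = 2 - x': DEAD (d not in live set ['z'])
Stmt 8 'b = v + 0': DEAD (b not in live set ['z'])
Stmt 9 'return z': KEEP (return); live-in = ['z']
Removed statement numbers: [2, 4, 5, 6, 7, 8]
Surviving IR:
  a = 4
  z = a - 8
  return z

Answer: 2 4 5 6 7 8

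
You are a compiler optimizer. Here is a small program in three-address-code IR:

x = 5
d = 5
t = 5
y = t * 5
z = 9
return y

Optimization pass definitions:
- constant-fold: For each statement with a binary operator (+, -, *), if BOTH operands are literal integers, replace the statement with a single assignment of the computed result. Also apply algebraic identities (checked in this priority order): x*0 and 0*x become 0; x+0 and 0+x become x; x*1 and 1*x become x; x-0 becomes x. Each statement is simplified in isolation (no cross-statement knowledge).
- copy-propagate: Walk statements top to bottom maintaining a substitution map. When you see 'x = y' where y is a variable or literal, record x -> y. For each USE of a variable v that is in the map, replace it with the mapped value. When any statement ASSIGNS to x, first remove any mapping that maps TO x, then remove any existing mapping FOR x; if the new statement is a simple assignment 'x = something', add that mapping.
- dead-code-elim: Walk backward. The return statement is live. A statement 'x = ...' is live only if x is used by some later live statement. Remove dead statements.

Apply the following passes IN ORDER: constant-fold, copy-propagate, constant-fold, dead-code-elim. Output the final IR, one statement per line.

Answer: y = 25
return y

Derivation:
Initial IR:
  x = 5
  d = 5
  t = 5
  y = t * 5
  z = 9
  return y
After constant-fold (6 stmts):
  x = 5
  d = 5
  t = 5
  y = t * 5
  z = 9
  return y
After copy-propagate (6 stmts):
  x = 5
  d = 5
  t = 5
  y = 5 * 5
  z = 9
  return y
After constant-fold (6 stmts):
  x = 5
  d = 5
  t = 5
  y = 25
  z = 9
  return y
After dead-code-elim (2 stmts):
  y = 25
  return y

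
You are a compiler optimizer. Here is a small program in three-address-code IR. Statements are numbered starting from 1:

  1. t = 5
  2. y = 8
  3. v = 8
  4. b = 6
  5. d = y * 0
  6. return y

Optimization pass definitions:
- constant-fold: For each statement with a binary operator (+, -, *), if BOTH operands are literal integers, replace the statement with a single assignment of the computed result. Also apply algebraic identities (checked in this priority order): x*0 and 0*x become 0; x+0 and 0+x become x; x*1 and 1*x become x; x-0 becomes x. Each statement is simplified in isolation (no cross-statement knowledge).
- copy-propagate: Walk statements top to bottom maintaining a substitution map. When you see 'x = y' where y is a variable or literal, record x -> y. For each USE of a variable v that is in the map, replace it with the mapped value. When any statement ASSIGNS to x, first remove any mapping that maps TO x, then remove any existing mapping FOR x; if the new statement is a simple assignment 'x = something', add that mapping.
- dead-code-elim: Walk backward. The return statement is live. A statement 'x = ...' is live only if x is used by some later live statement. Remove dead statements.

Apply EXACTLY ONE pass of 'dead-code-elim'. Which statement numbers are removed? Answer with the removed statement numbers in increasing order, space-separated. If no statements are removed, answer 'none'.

Answer: 1 3 4 5

Derivation:
Backward liveness scan:
Stmt 1 't = 5': DEAD (t not in live set [])
Stmt 2 'y = 8': KEEP (y is live); live-in = []
Stmt 3 'v = 8': DEAD (v not in live set ['y'])
Stmt 4 'b = 6': DEAD (b not in live set ['y'])
Stmt 5 'd = y * 0': DEAD (d not in live set ['y'])
Stmt 6 'return y': KEEP (return); live-in = ['y']
Removed statement numbers: [1, 3, 4, 5]
Surviving IR:
  y = 8
  return y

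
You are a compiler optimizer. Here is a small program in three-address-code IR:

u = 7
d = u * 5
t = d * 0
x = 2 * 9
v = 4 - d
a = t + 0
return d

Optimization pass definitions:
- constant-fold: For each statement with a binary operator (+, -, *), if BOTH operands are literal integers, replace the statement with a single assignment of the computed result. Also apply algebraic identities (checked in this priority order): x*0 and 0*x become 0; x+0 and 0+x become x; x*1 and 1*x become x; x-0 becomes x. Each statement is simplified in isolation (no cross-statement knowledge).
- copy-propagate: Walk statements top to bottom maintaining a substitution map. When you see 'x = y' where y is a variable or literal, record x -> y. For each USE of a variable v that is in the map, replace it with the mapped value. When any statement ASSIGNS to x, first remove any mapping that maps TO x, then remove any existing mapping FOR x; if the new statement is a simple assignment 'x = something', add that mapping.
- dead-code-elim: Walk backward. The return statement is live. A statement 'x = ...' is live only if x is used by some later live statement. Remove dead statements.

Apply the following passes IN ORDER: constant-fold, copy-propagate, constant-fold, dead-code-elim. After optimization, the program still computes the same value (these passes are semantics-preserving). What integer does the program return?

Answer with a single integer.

Answer: 35

Derivation:
Initial IR:
  u = 7
  d = u * 5
  t = d * 0
  x = 2 * 9
  v = 4 - d
  a = t + 0
  return d
After constant-fold (7 stmts):
  u = 7
  d = u * 5
  t = 0
  x = 18
  v = 4 - d
  a = t
  return d
After copy-propagate (7 stmts):
  u = 7
  d = 7 * 5
  t = 0
  x = 18
  v = 4 - d
  a = 0
  return d
After constant-fold (7 stmts):
  u = 7
  d = 35
  t = 0
  x = 18
  v = 4 - d
  a = 0
  return d
After dead-code-elim (2 stmts):
  d = 35
  return d
Evaluate:
  u = 7  =>  u = 7
  d = u * 5  =>  d = 35
  t = d * 0  =>  t = 0
  x = 2 * 9  =>  x = 18
  v = 4 - d  =>  v = -31
  a = t + 0  =>  a = 0
  return d = 35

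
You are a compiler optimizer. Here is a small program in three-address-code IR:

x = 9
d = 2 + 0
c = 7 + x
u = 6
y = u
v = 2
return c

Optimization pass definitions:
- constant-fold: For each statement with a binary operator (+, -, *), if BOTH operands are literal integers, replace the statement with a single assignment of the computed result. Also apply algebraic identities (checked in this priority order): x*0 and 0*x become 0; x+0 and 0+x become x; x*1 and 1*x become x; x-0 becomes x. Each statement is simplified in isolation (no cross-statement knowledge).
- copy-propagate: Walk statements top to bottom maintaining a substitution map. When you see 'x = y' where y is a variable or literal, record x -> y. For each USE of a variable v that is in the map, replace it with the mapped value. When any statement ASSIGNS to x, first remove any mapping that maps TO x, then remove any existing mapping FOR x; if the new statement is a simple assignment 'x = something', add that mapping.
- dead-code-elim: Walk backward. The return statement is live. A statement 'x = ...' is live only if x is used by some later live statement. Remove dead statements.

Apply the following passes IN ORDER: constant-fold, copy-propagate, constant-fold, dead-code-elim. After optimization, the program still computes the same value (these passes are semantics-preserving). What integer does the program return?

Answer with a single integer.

Initial IR:
  x = 9
  d = 2 + 0
  c = 7 + x
  u = 6
  y = u
  v = 2
  return c
After constant-fold (7 stmts):
  x = 9
  d = 2
  c = 7 + x
  u = 6
  y = u
  v = 2
  return c
After copy-propagate (7 stmts):
  x = 9
  d = 2
  c = 7 + 9
  u = 6
  y = 6
  v = 2
  return c
After constant-fold (7 stmts):
  x = 9
  d = 2
  c = 16
  u = 6
  y = 6
  v = 2
  return c
After dead-code-elim (2 stmts):
  c = 16
  return c
Evaluate:
  x = 9  =>  x = 9
  d = 2 + 0  =>  d = 2
  c = 7 + x  =>  c = 16
  u = 6  =>  u = 6
  y = u  =>  y = 6
  v = 2  =>  v = 2
  return c = 16

Answer: 16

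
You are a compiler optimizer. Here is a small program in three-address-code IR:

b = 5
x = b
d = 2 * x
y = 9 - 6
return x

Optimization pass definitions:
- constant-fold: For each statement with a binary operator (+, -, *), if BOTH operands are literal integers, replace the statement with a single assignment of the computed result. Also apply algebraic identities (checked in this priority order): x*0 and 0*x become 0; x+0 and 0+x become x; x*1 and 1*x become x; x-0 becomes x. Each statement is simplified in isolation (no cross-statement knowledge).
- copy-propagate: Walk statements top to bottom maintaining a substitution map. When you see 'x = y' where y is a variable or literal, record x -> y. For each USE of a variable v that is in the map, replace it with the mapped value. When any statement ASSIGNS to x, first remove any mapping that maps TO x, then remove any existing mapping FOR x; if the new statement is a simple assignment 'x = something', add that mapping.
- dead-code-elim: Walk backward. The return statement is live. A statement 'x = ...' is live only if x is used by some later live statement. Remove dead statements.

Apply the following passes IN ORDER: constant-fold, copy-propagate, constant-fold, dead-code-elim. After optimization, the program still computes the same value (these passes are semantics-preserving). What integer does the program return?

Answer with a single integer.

Initial IR:
  b = 5
  x = b
  d = 2 * x
  y = 9 - 6
  return x
After constant-fold (5 stmts):
  b = 5
  x = b
  d = 2 * x
  y = 3
  return x
After copy-propagate (5 stmts):
  b = 5
  x = 5
  d = 2 * 5
  y = 3
  return 5
After constant-fold (5 stmts):
  b = 5
  x = 5
  d = 10
  y = 3
  return 5
After dead-code-elim (1 stmts):
  return 5
Evaluate:
  b = 5  =>  b = 5
  x = b  =>  x = 5
  d = 2 * x  =>  d = 10
  y = 9 - 6  =>  y = 3
  return x = 5

Answer: 5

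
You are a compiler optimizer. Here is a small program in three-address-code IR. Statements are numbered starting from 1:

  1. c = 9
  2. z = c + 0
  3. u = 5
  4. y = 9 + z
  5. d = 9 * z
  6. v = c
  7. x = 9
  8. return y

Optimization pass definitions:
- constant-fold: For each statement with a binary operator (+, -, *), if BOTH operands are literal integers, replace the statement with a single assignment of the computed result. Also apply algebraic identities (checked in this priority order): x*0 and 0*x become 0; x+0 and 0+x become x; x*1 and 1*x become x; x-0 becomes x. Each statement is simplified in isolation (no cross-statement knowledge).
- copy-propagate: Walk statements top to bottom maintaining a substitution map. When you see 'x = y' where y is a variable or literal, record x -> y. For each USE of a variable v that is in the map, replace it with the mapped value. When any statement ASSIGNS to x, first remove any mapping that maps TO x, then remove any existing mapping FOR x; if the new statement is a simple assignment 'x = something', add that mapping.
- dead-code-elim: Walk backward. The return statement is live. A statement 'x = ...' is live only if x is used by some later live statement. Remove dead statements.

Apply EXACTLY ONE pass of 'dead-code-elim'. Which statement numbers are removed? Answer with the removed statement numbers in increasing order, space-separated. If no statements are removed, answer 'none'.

Answer: 3 5 6 7

Derivation:
Backward liveness scan:
Stmt 1 'c = 9': KEEP (c is live); live-in = []
Stmt 2 'z = c + 0': KEEP (z is live); live-in = ['c']
Stmt 3 'u = 5': DEAD (u not in live set ['z'])
Stmt 4 'y = 9 + z': KEEP (y is live); live-in = ['z']
Stmt 5 'd = 9 * z': DEAD (d not in live set ['y'])
Stmt 6 'v = c': DEAD (v not in live set ['y'])
Stmt 7 'x = 9': DEAD (x not in live set ['y'])
Stmt 8 'return y': KEEP (return); live-in = ['y']
Removed statement numbers: [3, 5, 6, 7]
Surviving IR:
  c = 9
  z = c + 0
  y = 9 + z
  return y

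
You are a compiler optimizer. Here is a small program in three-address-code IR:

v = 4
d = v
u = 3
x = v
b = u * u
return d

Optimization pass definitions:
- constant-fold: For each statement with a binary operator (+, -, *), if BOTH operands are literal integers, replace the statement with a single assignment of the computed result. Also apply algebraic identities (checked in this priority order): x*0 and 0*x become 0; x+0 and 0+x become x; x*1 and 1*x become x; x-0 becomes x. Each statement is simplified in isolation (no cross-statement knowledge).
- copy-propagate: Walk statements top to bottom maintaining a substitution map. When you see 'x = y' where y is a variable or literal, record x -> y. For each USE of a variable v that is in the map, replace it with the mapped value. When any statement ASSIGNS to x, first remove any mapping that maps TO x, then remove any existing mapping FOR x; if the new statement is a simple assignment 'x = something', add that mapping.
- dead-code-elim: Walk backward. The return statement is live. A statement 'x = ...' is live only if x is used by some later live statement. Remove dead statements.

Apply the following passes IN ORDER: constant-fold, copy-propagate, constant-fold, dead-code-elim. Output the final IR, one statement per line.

Initial IR:
  v = 4
  d = v
  u = 3
  x = v
  b = u * u
  return d
After constant-fold (6 stmts):
  v = 4
  d = v
  u = 3
  x = v
  b = u * u
  return d
After copy-propagate (6 stmts):
  v = 4
  d = 4
  u = 3
  x = 4
  b = 3 * 3
  return 4
After constant-fold (6 stmts):
  v = 4
  d = 4
  u = 3
  x = 4
  b = 9
  return 4
After dead-code-elim (1 stmts):
  return 4

Answer: return 4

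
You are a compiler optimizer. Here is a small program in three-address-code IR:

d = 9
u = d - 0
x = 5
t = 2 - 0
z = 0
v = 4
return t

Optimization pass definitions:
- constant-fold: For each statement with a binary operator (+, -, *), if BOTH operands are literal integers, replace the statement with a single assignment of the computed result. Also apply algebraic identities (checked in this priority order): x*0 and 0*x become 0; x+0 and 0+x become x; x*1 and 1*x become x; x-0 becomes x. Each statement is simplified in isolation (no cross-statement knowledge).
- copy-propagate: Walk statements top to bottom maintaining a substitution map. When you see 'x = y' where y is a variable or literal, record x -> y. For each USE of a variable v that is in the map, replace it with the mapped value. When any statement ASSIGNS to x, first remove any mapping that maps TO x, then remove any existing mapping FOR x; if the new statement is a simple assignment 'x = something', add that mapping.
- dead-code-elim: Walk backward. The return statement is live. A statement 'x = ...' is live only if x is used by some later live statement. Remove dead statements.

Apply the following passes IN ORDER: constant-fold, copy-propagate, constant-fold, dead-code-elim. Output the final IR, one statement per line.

Answer: return 2

Derivation:
Initial IR:
  d = 9
  u = d - 0
  x = 5
  t = 2 - 0
  z = 0
  v = 4
  return t
After constant-fold (7 stmts):
  d = 9
  u = d
  x = 5
  t = 2
  z = 0
  v = 4
  return t
After copy-propagate (7 stmts):
  d = 9
  u = 9
  x = 5
  t = 2
  z = 0
  v = 4
  return 2
After constant-fold (7 stmts):
  d = 9
  u = 9
  x = 5
  t = 2
  z = 0
  v = 4
  return 2
After dead-code-elim (1 stmts):
  return 2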